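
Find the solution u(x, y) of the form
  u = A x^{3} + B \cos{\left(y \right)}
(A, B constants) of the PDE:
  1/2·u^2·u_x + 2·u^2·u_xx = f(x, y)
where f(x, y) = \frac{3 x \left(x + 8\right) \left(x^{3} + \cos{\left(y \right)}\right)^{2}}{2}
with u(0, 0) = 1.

Substitute the ansatz u = A x^{3} + B \cos{\left(y \right)} into the left-hand side.
Derivatives of the ansatz:
  u_x = 3 A x^{2}
  u_xx = 6 A x
Term by term:
  1/2·u^2·u_x = \frac{3 A^{3} x^{8}}{2} + 3 A^{2} B x^{5} \cos{\left(y \right)} + \frac{3 A B^{2} x^{2} \cos^{2}{\left(y \right)}}{2}
  2·u^2·u_xx = 12 A^{3} x^{7} + 24 A^{2} B x^{4} \cos{\left(y \right)} + 12 A B^{2} x \cos^{2}{\left(y \right)}
So the left-hand side equals
  \frac{3 A^{3} x^{8}}{2} + 12 A^{3} x^{7} + 3 A^{2} B x^{5} \cos{\left(y \right)} + 24 A^{2} B x^{4} \cos{\left(y \right)} + \frac{3 A B^{2} x^{2} \cos^{2}{\left(y \right)}}{2} + 12 A B^{2} x \cos^{2}{\left(y \right)}
This must equal f(x, y) identically; expanded, f = \frac{3 x^{8}}{2} + 12 x^{7} + 3 x^{5} \cos{\left(y \right)} + 24 x^{4} \cos{\left(y \right)} + \frac{3 x^{2} \cos^{2}{\left(y \right)}}{2} + 12 x \cos^{2}{\left(y \right)}.
Matching coefficients of the independent functions:
  [x^{7}]:  12 A^{3} = 12
  [x^{8}]:  \frac{3 A^{3}}{2} = \frac{3}{2}
  [x \cos^{2}{\left(y \right)}]:  12 A B^{2} = 12
  [x^{2} \cos^{2}{\left(y \right)}]:  \frac{3 A B^{2}}{2} = \frac{3}{2}
  [x^{4} \cos{\left(y \right)}]:  24 A^{2} B = 24
  [x^{5} \cos{\left(y \right)}]:  3 A^{2} B = 3
Solving: A = 1, B = 1.
Check against the point condition:
  u(0, 0) = 1  ⟹  B = 1  ✓
Hence u(x, y) = x^{3} + \cos{\left(y \right)}.

Answer: u(x, y) = x^{3} + \cos{\left(y \right)}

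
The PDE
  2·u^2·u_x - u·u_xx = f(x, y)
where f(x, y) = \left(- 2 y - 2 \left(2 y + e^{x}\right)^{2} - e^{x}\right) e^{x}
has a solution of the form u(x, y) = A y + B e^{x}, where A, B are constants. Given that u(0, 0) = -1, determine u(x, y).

Substitute the ansatz u = A y + B e^{x} into the left-hand side.
Derivatives of the ansatz:
  u_x = B e^{x}
  u_xx = B e^{x}
Term by term:
  2·u^2·u_x = 2 A^{2} B y^{2} e^{x} + 4 A B^{2} y e^{2 x} + 2 B^{3} e^{3 x}
  -u·u_xx = - A B y e^{x} - B^{2} e^{2 x}
So the left-hand side equals
  2 A^{2} B y^{2} e^{x} + 4 A B^{2} y e^{2 x} - A B y e^{x} + 2 B^{3} e^{3 x} - B^{2} e^{2 x}
This must equal f(x, y) identically; expanded, f = - 8 y^{2} e^{x} - 8 y e^{2 x} - 2 y e^{x} - 2 e^{3 x} - e^{2 x}.
Matching coefficients of the independent functions:
  [y e^{x}]:  - A B = -2
  [y e^{2 x}]:  4 A B^{2} = -8
  [y^{2} e^{x}]:  2 A^{2} B = -8
  [e^{2 x}]:  - B^{2} = -1
  [e^{3 x}]:  2 B^{3} = -2
Solving: A = -2, B = -1.
Check against the point condition:
  u(0, 0) = -1  ⟹  B = -1  ✓
Hence u(x, y) = - 2 y - e^{x}.

Answer: u(x, y) = - 2 y - e^{x}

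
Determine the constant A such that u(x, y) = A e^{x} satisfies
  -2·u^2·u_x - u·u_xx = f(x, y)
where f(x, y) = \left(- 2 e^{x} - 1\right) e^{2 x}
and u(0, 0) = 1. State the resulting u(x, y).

Answer: u(x, y) = e^{x}

Derivation:
Substitute the ansatz u = A e^{x} into the left-hand side.
Derivatives of the ansatz:
  u_x = A e^{x}
  u_xx = A e^{x}
Term by term:
  -2·u^2·u_x = - 2 A^{3} e^{3 x}
  -u·u_xx = - A^{2} e^{2 x}
So the left-hand side equals
  - 2 A^{3} e^{3 x} - A^{2} e^{2 x}
This must equal f(x, y) identically; expanded, f = - 2 e^{3 x} - e^{2 x}.
Matching coefficients of the independent functions:
  [e^{2 x}]:  - A^{2} = -1
  [e^{3 x}]:  - 2 A^{3} = -2
Solving: A = 1.
Check against the point condition:
  u(0, 0) = 1  ⟹  A = 1  ✓
Hence u(x, y) = e^{x}.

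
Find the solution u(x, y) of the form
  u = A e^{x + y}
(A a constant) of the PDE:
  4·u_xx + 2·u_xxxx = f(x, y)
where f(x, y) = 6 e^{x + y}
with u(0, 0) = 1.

Substitute the ansatz u = A e^{x + y} into the left-hand side.
Derivatives of the ansatz:
  u_xx = A e^{x} e^{y}
  u_xxxx = A e^{x} e^{y}
Term by term:
  4·u_xx = 4 A e^{x} e^{y}
  2·u_xxxx = 2 A e^{x} e^{y}
So the left-hand side equals
  6 A e^{x} e^{y}
This must equal f(x, y) identically; expanded, f = 6 e^{x} e^{y}.
Matching coefficients of the independent functions:
  [e^{x} e^{y}]:  6 A = 6
Solving: A = 1.
Check against the point condition:
  u(0, 0) = 1  ⟹  A = 1  ✓
Hence u(x, y) = e^{x + y}.

Answer: u(x, y) = e^{x + y}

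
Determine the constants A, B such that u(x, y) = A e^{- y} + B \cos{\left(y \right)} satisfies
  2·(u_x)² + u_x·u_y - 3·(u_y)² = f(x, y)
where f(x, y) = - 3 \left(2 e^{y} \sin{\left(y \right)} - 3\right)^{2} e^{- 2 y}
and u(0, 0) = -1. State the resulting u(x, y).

Substitute the ansatz u = A e^{- y} + B \cos{\left(y \right)} into the left-hand side.
Derivatives of the ansatz:
  u_x = 0
  u_y = - A e^{- y} - B \sin{\left(y \right)}
Term by term:
  2·(u_x)² = 0
  u_x·u_y = 0
  -3·(u_y)² = - 3 A^{2} e^{- 2 y} - 6 A B e^{- y} \sin{\left(y \right)} - 3 B^{2} \sin^{2}{\left(y \right)}
So the left-hand side equals
  - 3 A^{2} e^{- 2 y} - 6 A B e^{- y} \sin{\left(y \right)} - 3 B^{2} \sin^{2}{\left(y \right)}
This must equal f(x, y) identically; expanded, f = - 12 \sin^{2}{\left(y \right)} + 36 e^{- y} \sin{\left(y \right)} - 27 e^{- 2 y}.
Matching coefficients of the independent functions:
  [e^{- y} \sin{\left(y \right)}]:  - 6 A B = 36
  [e^{- 2 y}]:  - 3 A^{2} = -27
  [\sin^{2}{\left(y \right)}]:  - 3 B^{2} = -12
These equations allow (A, B) = (-3, 2) or (3, -2).
Impose the point condition(s):
  u(0, 0) = -1  ⟹  A + B = -1
Only A = -3, B = 2 satisfies everything.
Hence u(x, y) = 2 \cos{\left(y \right)} - 3 e^{- y}.

Answer: u(x, y) = 2 \cos{\left(y \right)} - 3 e^{- y}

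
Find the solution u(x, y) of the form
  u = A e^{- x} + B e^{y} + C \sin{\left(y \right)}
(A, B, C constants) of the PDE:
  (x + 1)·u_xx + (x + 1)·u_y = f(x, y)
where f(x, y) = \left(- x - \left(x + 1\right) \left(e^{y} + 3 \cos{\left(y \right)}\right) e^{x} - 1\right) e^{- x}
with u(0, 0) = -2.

Substitute the ansatz u = A e^{- x} + B e^{y} + C \sin{\left(y \right)} into the left-hand side.
Derivatives of the ansatz:
  u_xx = A e^{- x}
  u_y = B e^{y} + C \cos{\left(y \right)}
Term by term:
  (x + 1)·u_xx = A x e^{- x} + A e^{- x}
  (x + 1)·u_y = B x e^{y} + B e^{y} + C x \cos{\left(y \right)} + C \cos{\left(y \right)}
So the left-hand side equals
  A x e^{- x} + A e^{- x} + B x e^{y} + B e^{y} + C x \cos{\left(y \right)} + C \cos{\left(y \right)}
This must equal f(x, y) identically; expanded, f = - x e^{y} - 3 x \cos{\left(y \right)} - x e^{- x} - e^{y} - 3 \cos{\left(y \right)} - e^{- x}.
Matching coefficients of the independent functions:
  [x e^{- x}, e^{- x}]:  A = -1
  [x e^{y}, e^{y}]:  B = -1
  [x \cos{\left(y \right)}, \cos{\left(y \right)}]:  C = -3
Solving: A = -1, B = -1, C = -3.
Check against the point condition:
  u(0, 0) = -2  ⟹  A + B = -2  ✓
Hence u(x, y) = - e^{y} - 3 \sin{\left(y \right)} - e^{- x}.

Answer: u(x, y) = - e^{y} - 3 \sin{\left(y \right)} - e^{- x}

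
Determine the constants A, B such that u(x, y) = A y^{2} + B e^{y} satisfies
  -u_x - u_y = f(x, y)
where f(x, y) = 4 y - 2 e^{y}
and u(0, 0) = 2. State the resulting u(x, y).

Substitute the ansatz u = A y^{2} + B e^{y} into the left-hand side.
Derivatives of the ansatz:
  u_x = 0
  u_y = 2 A y + B e^{y}
Term by term:
  -u_x = 0
  -u_y = - 2 A y - B e^{y}
So the left-hand side equals
  - 2 A y - B e^{y}
This must equal f(x, y) = 4 y - 2 e^{y} identically.
Matching coefficients of the independent functions:
  [y]:  - 2 A = 4
  [e^{y}]:  - B = -2
Solving: A = -2, B = 2.
Check against the point condition:
  u(0, 0) = 2  ⟹  B = 2  ✓
Hence u(x, y) = - 2 y^{2} + 2 e^{y}.

Answer: u(x, y) = - 2 y^{2} + 2 e^{y}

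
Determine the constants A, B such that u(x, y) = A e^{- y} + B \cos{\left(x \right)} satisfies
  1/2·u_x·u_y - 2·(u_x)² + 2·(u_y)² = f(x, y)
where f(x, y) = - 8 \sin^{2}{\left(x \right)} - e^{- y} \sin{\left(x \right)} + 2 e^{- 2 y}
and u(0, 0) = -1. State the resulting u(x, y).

Substitute the ansatz u = A e^{- y} + B \cos{\left(x \right)} into the left-hand side.
Derivatives of the ansatz:
  u_x = - B \sin{\left(x \right)}
  u_y = - A e^{- y}
Term by term:
  1/2·u_x·u_y = \frac{A B e^{- y} \sin{\left(x \right)}}{2}
  -2·(u_x)² = - 2 B^{2} \sin^{2}{\left(x \right)}
  2·(u_y)² = 2 A^{2} e^{- 2 y}
So the left-hand side equals
  2 A^{2} e^{- 2 y} + \frac{A B e^{- y} \sin{\left(x \right)}}{2} - 2 B^{2} \sin^{2}{\left(x \right)}
This must equal f(x, y) = - 8 \sin^{2}{\left(x \right)} - e^{- y} \sin{\left(x \right)} + 2 e^{- 2 y} identically.
Matching coefficients of the independent functions:
  [e^{- y} \sin{\left(x \right)}]:  \frac{A B}{2} = -1
  [e^{- 2 y}]:  2 A^{2} = 2
  [\sin^{2}{\left(x \right)}]:  - 2 B^{2} = -8
These equations allow (A, B) = (-1, 2) or (1, -2).
Impose the point condition(s):
  u(0, 0) = -1  ⟹  A + B = -1
Only A = 1, B = -2 satisfies everything.
Hence u(x, y) = - 2 \cos{\left(x \right)} + e^{- y}.

Answer: u(x, y) = - 2 \cos{\left(x \right)} + e^{- y}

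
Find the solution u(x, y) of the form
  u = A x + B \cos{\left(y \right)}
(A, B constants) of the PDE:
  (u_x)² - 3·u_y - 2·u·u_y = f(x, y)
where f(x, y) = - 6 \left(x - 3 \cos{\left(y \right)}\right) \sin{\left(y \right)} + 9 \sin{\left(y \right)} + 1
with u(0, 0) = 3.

Substitute the ansatz u = A x + B \cos{\left(y \right)} into the left-hand side.
Derivatives of the ansatz:
  u_x = A
  u_y = - B \sin{\left(y \right)}
Term by term:
  (u_x)² = A^{2}
  -3·u_y = 3 B \sin{\left(y \right)}
  -2·u·u_y = 2 A B x \sin{\left(y \right)} + 2 B^{2} \sin{\left(y \right)} \cos{\left(y \right)}
So the left-hand side equals
  A^{2} + 2 A B x \sin{\left(y \right)} + 2 B^{2} \sin{\left(y \right)} \cos{\left(y \right)} + 3 B \sin{\left(y \right)}
This must equal f(x, y) identically; expanded, f = - 6 x \sin{\left(y \right)} + 18 \sin{\left(y \right)} \cos{\left(y \right)} + 9 \sin{\left(y \right)} + 1.
Matching coefficients of the independent functions:
  [constant term]:  A^{2} = 1
  [x \sin{\left(y \right)}]:  2 A B = -6
  [\sin{\left(y \right)} \cos{\left(y \right)}]:  2 B^{2} = 18
  [\sin{\left(y \right)}]:  3 B = 9
Solving: A = -1, B = 3.
Check against the point condition:
  u(0, 0) = 3  ⟹  B = 3  ✓
Hence u(x, y) = - x + 3 \cos{\left(y \right)}.

Answer: u(x, y) = - x + 3 \cos{\left(y \right)}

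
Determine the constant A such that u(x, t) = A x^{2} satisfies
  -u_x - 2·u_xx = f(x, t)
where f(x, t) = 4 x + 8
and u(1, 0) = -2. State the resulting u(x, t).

Substitute the ansatz u = A x^{2} into the left-hand side.
Derivatives of the ansatz:
  u_x = 2 A x
  u_xx = 2 A
Term by term:
  -u_x = - 2 A x
  -2·u_xx = - 4 A
So the left-hand side equals
  - 2 A x - 4 A
This must equal f(x, t) = 4 x + 8 identically.
Matching coefficients of the independent functions:
  [constant term]:  - 4 A = 8
  [x]:  - 2 A = 4
Solving: A = -2.
Check against the point condition:
  u(1, 0) = -2  ⟹  A = -2  ✓
Hence u(x, t) = - 2 x^{2}.

Answer: u(x, t) = - 2 x^{2}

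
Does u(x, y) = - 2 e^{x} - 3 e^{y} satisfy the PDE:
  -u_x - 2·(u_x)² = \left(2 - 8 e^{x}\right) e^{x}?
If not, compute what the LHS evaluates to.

Answer: Yes

Derivation:
Evaluate each term of the left-hand side for u = - 2 e^{x} - 3 e^{y}.
Derivatives:
  u_x = - 2 e^{x}
Terms:
  -u_x = 2 e^{x}
  -2·(u_x)² = - 8 e^{2 x}
Sum: LHS = \left(2 - 8 e^{x}\right) e^{x}
This is exactly the given right-hand side, so u is a solution.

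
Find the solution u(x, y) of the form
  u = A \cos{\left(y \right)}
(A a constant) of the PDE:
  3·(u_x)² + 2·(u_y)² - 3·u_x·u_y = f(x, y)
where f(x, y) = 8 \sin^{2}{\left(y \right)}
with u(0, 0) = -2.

Substitute the ansatz u = A \cos{\left(y \right)} into the left-hand side.
Derivatives of the ansatz:
  u_x = 0
  u_y = - A \sin{\left(y \right)}
Term by term:
  3·(u_x)² = 0
  2·(u_y)² = 2 A^{2} \sin^{2}{\left(y \right)}
  -3·u_x·u_y = 0
So the left-hand side equals
  2 A^{2} \sin^{2}{\left(y \right)}
This must equal f(x, y) = 8 \sin^{2}{\left(y \right)} identically.
Matching coefficients of the independent functions:
  [\sin^{2}{\left(y \right)}]:  2 A^{2} = 8
These equations allow (A) = (-2) or (2).
Impose the point condition(s):
  u(0, 0) = -2  ⟹  A = -2
Only A = -2 satisfies everything.
Hence u(x, y) = - 2 \cos{\left(y \right)}.

Answer: u(x, y) = - 2 \cos{\left(y \right)}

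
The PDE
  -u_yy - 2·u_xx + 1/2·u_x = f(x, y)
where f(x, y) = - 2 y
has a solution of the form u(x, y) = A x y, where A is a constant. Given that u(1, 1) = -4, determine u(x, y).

Substitute the ansatz u = A x y into the left-hand side.
Derivatives of the ansatz:
  u_yy = 0
  u_xx = 0
  u_x = A y
Term by term:
  -u_yy = 0
  -2·u_xx = 0
  1/2·u_x = \frac{A y}{2}
So the left-hand side equals
  \frac{A y}{2}
This must equal f(x, y) = - 2 y identically.
Matching coefficients of the independent functions:
  [y]:  \frac{A}{2} = -2
Solving: A = -4.
Check against the point condition:
  u(1, 1) = -4  ⟹  A = -4  ✓
Hence u(x, y) = - 4 x y.

Answer: u(x, y) = - 4 x y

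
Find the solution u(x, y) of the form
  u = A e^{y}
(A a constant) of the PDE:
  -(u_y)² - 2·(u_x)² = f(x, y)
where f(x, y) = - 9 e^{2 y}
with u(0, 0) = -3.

Substitute the ansatz u = A e^{y} into the left-hand side.
Derivatives of the ansatz:
  u_y = A e^{y}
  u_x = 0
Term by term:
  -(u_y)² = - A^{2} e^{2 y}
  -2·(u_x)² = 0
So the left-hand side equals
  - A^{2} e^{2 y}
This must equal f(x, y) = - 9 e^{2 y} identically.
Matching coefficients of the independent functions:
  [e^{2 y}]:  - A^{2} = -9
These equations allow (A) = (-3) or (3).
Impose the point condition(s):
  u(0, 0) = -3  ⟹  A = -3
Only A = -3 satisfies everything.
Hence u(x, y) = - 3 e^{y}.

Answer: u(x, y) = - 3 e^{y}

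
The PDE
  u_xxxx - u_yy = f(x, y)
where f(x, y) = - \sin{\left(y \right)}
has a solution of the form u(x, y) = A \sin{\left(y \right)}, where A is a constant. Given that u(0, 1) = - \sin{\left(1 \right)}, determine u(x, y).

Substitute the ansatz u = A \sin{\left(y \right)} into the left-hand side.
Derivatives of the ansatz:
  u_xxxx = 0
  u_yy = - A \sin{\left(y \right)}
Term by term:
  u_xxxx = 0
  -u_yy = A \sin{\left(y \right)}
So the left-hand side equals
  A \sin{\left(y \right)}
This must equal f(x, y) = - \sin{\left(y \right)} identically.
Matching coefficients of the independent functions:
  [\sin{\left(y \right)}]:  A = -1
Solving: A = -1.
Check against the point condition:
  u(0, 1) = - \sin{\left(1 \right)}  ⟹  A \sin{\left(1 \right)} = - \sin{\left(1 \right)}  ✓
Hence u(x, y) = - \sin{\left(y \right)}.

Answer: u(x, y) = - \sin{\left(y \right)}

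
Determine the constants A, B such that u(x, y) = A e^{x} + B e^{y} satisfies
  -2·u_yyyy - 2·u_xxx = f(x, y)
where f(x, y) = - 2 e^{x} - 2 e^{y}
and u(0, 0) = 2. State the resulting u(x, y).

Substitute the ansatz u = A e^{x} + B e^{y} into the left-hand side.
Derivatives of the ansatz:
  u_yyyy = B e^{y}
  u_xxx = A e^{x}
Term by term:
  -2·u_yyyy = - 2 B e^{y}
  -2·u_xxx = - 2 A e^{x}
So the left-hand side equals
  - 2 A e^{x} - 2 B e^{y}
This must equal f(x, y) = - 2 e^{x} - 2 e^{y} identically.
Matching coefficients of the independent functions:
  [e^{x}]:  - 2 A = -2
  [e^{y}]:  - 2 B = -2
Solving: A = 1, B = 1.
Check against the point condition:
  u(0, 0) = 2  ⟹  A + B = 2  ✓
Hence u(x, y) = e^{x} + e^{y}.

Answer: u(x, y) = e^{x} + e^{y}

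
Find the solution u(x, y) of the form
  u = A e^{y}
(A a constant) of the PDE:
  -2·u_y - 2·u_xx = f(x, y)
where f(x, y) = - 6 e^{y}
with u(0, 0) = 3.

Substitute the ansatz u = A e^{y} into the left-hand side.
Derivatives of the ansatz:
  u_y = A e^{y}
  u_xx = 0
Term by term:
  -2·u_y = - 2 A e^{y}
  -2·u_xx = 0
So the left-hand side equals
  - 2 A e^{y}
This must equal f(x, y) = - 6 e^{y} identically.
Matching coefficients of the independent functions:
  [e^{y}]:  - 2 A = -6
Solving: A = 3.
Check against the point condition:
  u(0, 0) = 3  ⟹  A = 3  ✓
Hence u(x, y) = 3 e^{y}.

Answer: u(x, y) = 3 e^{y}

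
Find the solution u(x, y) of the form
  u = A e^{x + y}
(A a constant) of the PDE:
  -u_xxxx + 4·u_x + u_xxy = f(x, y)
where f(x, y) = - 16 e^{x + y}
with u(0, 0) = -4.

Substitute the ansatz u = A e^{x + y} into the left-hand side.
Derivatives of the ansatz:
  u_xxxx = A e^{x} e^{y}
  u_x = A e^{x} e^{y}
  u_xxy = A e^{x} e^{y}
Term by term:
  -u_xxxx = - A e^{x} e^{y}
  4·u_x = 4 A e^{x} e^{y}
  u_xxy = A e^{x} e^{y}
So the left-hand side equals
  4 A e^{x} e^{y}
This must equal f(x, y) identically; expanded, f = - 16 e^{x} e^{y}.
Matching coefficients of the independent functions:
  [e^{x} e^{y}]:  4 A = -16
Solving: A = -4.
Check against the point condition:
  u(0, 0) = -4  ⟹  A = -4  ✓
Hence u(x, y) = - 4 e^{x + y}.

Answer: u(x, y) = - 4 e^{x + y}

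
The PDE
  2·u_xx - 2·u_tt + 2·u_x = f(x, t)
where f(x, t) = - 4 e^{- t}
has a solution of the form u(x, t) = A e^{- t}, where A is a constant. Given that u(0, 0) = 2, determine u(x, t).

Substitute the ansatz u = A e^{- t} into the left-hand side.
Derivatives of the ansatz:
  u_xx = 0
  u_tt = A e^{- t}
  u_x = 0
Term by term:
  2·u_xx = 0
  -2·u_tt = - 2 A e^{- t}
  2·u_x = 0
So the left-hand side equals
  - 2 A e^{- t}
This must equal f(x, t) = - 4 e^{- t} identically.
Matching coefficients of the independent functions:
  [e^{- t}]:  - 2 A = -4
Solving: A = 2.
Check against the point condition:
  u(0, 0) = 2  ⟹  A = 2  ✓
Hence u(x, t) = 2 e^{- t}.

Answer: u(x, t) = 2 e^{- t}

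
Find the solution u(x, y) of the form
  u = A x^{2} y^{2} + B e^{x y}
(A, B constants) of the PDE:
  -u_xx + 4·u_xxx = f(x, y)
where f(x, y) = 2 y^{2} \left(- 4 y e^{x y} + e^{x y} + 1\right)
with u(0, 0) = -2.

Substitute the ansatz u = A x^{2} y^{2} + B e^{x y} into the left-hand side.
Derivatives of the ansatz:
  u_xx = 2 A y^{2} + B y^{2} e^{x y}
  u_xxx = B y^{3} e^{x y}
Term by term:
  -u_xx = - 2 A y^{2} - B y^{2} e^{x y}
  4·u_xxx = 4 B y^{3} e^{x y}
So the left-hand side equals
  - 2 A y^{2} + 4 B y^{3} e^{x y} - B y^{2} e^{x y}
This must equal f(x, y) identically; expanded, f = - 8 y^{3} e^{x y} + 2 y^{2} e^{x y} + 2 y^{2}.
Matching coefficients of the independent functions:
  [y^{2}]:  - 2 A = 2
  [y^{2} e^{x y}]:  - B = 2
  [y^{3} e^{x y}]:  4 B = -8
Solving: A = -1, B = -2.
Check against the point condition:
  u(0, 0) = -2  ⟹  B = -2  ✓
Hence u(x, y) = - x^{2} y^{2} - 2 e^{x y}.

Answer: u(x, y) = - x^{2} y^{2} - 2 e^{x y}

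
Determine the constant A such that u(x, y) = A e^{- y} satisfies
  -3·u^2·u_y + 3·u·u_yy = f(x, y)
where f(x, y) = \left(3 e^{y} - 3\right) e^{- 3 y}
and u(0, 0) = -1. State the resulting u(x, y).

Answer: u(x, y) = - e^{- y}

Derivation:
Substitute the ansatz u = A e^{- y} into the left-hand side.
Derivatives of the ansatz:
  u_y = - A e^{- y}
  u_yy = A e^{- y}
Term by term:
  -3·u^2·u_y = 3 A^{3} e^{- 3 y}
  3·u·u_yy = 3 A^{2} e^{- 2 y}
So the left-hand side equals
  3 A^{3} e^{- 3 y} + 3 A^{2} e^{- 2 y}
This must equal f(x, y) identically; expanded, f = 3 e^{- 2 y} - 3 e^{- 3 y}.
Matching coefficients of the independent functions:
  [e^{- 3 y}]:  3 A^{3} = -3
  [e^{- 2 y}]:  3 A^{2} = 3
Solving: A = -1.
Check against the point condition:
  u(0, 0) = -1  ⟹  A = -1  ✓
Hence u(x, y) = - e^{- y}.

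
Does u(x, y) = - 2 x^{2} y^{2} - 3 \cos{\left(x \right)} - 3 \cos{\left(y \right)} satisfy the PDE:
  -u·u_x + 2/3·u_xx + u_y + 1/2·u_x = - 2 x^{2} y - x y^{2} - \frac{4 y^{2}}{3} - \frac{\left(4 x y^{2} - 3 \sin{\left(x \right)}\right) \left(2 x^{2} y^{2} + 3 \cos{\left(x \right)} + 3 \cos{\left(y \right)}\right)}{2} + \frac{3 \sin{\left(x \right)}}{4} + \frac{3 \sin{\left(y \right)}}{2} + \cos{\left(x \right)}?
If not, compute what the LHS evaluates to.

Answer: No, the LHS evaluates to - 4 x^{2} y - 2 x y^{2} - \frac{8 y^{2}}{3} - \left(4 x y^{2} - 3 \sin{\left(x \right)}\right) \left(2 x^{2} y^{2} + 3 \cos{\left(x \right)} + 3 \cos{\left(y \right)}\right) + \frac{3 \sin{\left(x \right)}}{2} + 3 \sin{\left(y \right)} + 2 \cos{\left(x \right)}

Derivation:
Evaluate each term of the left-hand side for u = - 2 x^{2} y^{2} - 3 \cos{\left(x \right)} - 3 \cos{\left(y \right)}.
Derivatives:
  u_x = - 4 x y^{2} + 3 \sin{\left(x \right)}
  u_xx = - 4 y^{2} + 3 \cos{\left(x \right)}
  u_y = - 4 x^{2} y + 3 \sin{\left(y \right)}
Terms:
  -u·u_x = - \left(4 x y^{2} - 3 \sin{\left(x \right)}\right) \left(2 x^{2} y^{2} + 3 \cos{\left(x \right)} + 3 \cos{\left(y \right)}\right)
  2/3·u_xx = - \frac{8 y^{2}}{3} + 2 \cos{\left(x \right)}
  u_y = - 4 x^{2} y + 3 \sin{\left(y \right)}
  1/2·u_x = - 2 x y^{2} + \frac{3 \sin{\left(x \right)}}{2}
Sum: LHS = - 4 x^{2} y - 2 x y^{2} - \frac{8 y^{2}}{3} - \left(4 x y^{2} - 3 \sin{\left(x \right)}\right) \left(2 x^{2} y^{2} + 3 \cos{\left(x \right)} + 3 \cos{\left(y \right)}\right) + \frac{3 \sin{\left(x \right)}}{2} + 3 \sin{\left(y \right)} + 2 \cos{\left(x \right)}
Given right-hand side: - 2 x^{2} y - x y^{2} - \frac{4 y^{2}}{3} - \frac{\left(4 x y^{2} - 3 \sin{\left(x \right)}\right) \left(2 x^{2} y^{2} + 3 \cos{\left(x \right)} + 3 \cos{\left(y \right)}\right)}{2} + \frac{3 \sin{\left(x \right)}}{4} + \frac{3 \sin{\left(y \right)}}{2} + \cos{\left(x \right)}. Difference LHS − RHS = - 2 x^{2} y - x y^{2} - \frac{4 y^{2}}{3} - \frac{\left(4 x y^{2} - 3 \sin{\left(x \right)}\right) \left(2 x^{2} y^{2} + 3 \cos{\left(x \right)} + 3 \cos{\left(y \right)}\right)}{2} + \frac{3 \sin{\left(x \right)}}{4} + \frac{3 \sin{\left(y \right)}}{2} + \cos{\left(x \right)} ≠ 0, so u is not a solution.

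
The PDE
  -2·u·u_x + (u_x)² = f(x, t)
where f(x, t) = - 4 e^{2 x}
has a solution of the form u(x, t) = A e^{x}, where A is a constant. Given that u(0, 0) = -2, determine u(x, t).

Answer: u(x, t) = - 2 e^{x}

Derivation:
Substitute the ansatz u = A e^{x} into the left-hand side.
Derivatives of the ansatz:
  u_x = A e^{x}
Term by term:
  -2·u·u_x = - 2 A^{2} e^{2 x}
  (u_x)² = A^{2} e^{2 x}
So the left-hand side equals
  - A^{2} e^{2 x}
This must equal f(x, t) = - 4 e^{2 x} identically.
Matching coefficients of the independent functions:
  [e^{2 x}]:  - A^{2} = -4
These equations allow (A) = (-2) or (2).
Impose the point condition(s):
  u(0, 0) = -2  ⟹  A = -2
Only A = -2 satisfies everything.
Hence u(x, t) = - 2 e^{x}.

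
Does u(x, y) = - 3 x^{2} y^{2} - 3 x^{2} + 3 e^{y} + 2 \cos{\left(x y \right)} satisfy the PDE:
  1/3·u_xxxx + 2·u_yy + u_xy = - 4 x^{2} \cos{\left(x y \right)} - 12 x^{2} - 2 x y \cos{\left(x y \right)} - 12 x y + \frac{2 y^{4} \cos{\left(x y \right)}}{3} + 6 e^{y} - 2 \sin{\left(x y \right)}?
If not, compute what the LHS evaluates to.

Answer: Yes

Derivation:
Evaluate each term of the left-hand side for u = - 3 x^{2} y^{2} - 3 x^{2} + 3 e^{y} + 2 \cos{\left(x y \right)}.
Derivatives:
  u_xxxx = 2 y^{4} \cos{\left(x y \right)}
  u_yy = - 2 x^{2} \cos{\left(x y \right)} - 6 x^{2} + 3 e^{y}
  u_xy = - 2 x y \cos{\left(x y \right)} - 12 x y - 2 \sin{\left(x y \right)}
Terms:
  1/3·u_xxxx = \frac{2 y^{4} \cos{\left(x y \right)}}{3}
  2·u_yy = - 4 x^{2} \cos{\left(x y \right)} - 12 x^{2} + 6 e^{y}
  u_xy = - 2 x y \cos{\left(x y \right)} - 12 x y - 2 \sin{\left(x y \right)}
Sum: LHS = - 4 x^{2} \cos{\left(x y \right)} - 12 x^{2} - 2 x y \cos{\left(x y \right)} - 12 x y + \frac{2 y^{4} \cos{\left(x y \right)}}{3} + 6 e^{y} - 2 \sin{\left(x y \right)}
This is exactly the given right-hand side, so u is a solution.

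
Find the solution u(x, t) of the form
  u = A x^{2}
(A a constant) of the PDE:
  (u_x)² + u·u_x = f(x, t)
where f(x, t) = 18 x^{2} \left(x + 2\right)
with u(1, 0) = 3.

Answer: u(x, t) = 3 x^{2}

Derivation:
Substitute the ansatz u = A x^{2} into the left-hand side.
Derivatives of the ansatz:
  u_x = 2 A x
Term by term:
  (u_x)² = 4 A^{2} x^{2}
  u·u_x = 2 A^{2} x^{3}
So the left-hand side equals
  2 A^{2} x^{3} + 4 A^{2} x^{2}
This must equal f(x, t) identically; expanded, f = 18 x^{3} + 36 x^{2}.
Matching coefficients of the independent functions:
  [x^{2}]:  4 A^{2} = 36
  [x^{3}]:  2 A^{2} = 18
These equations allow (A) = (-3) or (3).
Impose the point condition(s):
  u(1, 0) = 3  ⟹  A = 3
Only A = 3 satisfies everything.
Hence u(x, t) = 3 x^{2}.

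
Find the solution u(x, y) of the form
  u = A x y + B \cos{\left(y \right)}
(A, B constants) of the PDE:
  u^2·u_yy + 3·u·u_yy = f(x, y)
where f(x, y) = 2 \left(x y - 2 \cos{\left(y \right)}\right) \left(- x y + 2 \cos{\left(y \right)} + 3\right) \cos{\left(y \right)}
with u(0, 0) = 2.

Substitute the ansatz u = A x y + B \cos{\left(y \right)} into the left-hand side.
Derivatives of the ansatz:
  u_yy = - B \cos{\left(y \right)}
Term by term:
  u^2·u_yy = - A^{2} B x^{2} y^{2} \cos{\left(y \right)} - 2 A B^{2} x y \cos^{2}{\left(y \right)} - B^{3} \cos^{3}{\left(y \right)}
  3·u·u_yy = - 3 A B x y \cos{\left(y \right)} - 3 B^{2} \cos^{2}{\left(y \right)}
So the left-hand side equals
  - A^{2} B x^{2} y^{2} \cos{\left(y \right)} - 2 A B^{2} x y \cos^{2}{\left(y \right)} - 3 A B x y \cos{\left(y \right)} - B^{3} \cos^{3}{\left(y \right)} - 3 B^{2} \cos^{2}{\left(y \right)}
This must equal f(x, y) identically; expanded, f = - 2 x^{2} y^{2} \cos{\left(y \right)} + 8 x y \cos^{2}{\left(y \right)} + 6 x y \cos{\left(y \right)} - 8 \cos^{3}{\left(y \right)} - 12 \cos^{2}{\left(y \right)}.
Matching coefficients of the independent functions:
  [x y \cos{\left(y \right)}]:  - 3 A B = 6
  [x y \cos^{2}{\left(y \right)}]:  - 2 A B^{2} = 8
  [x^{2} y^{2} \cos{\left(y \right)}]:  - A^{2} B = -2
  [\cos^{2}{\left(y \right)}]:  - 3 B^{2} = -12
  [\cos^{3}{\left(y \right)}]:  - B^{3} = -8
Solving: A = -1, B = 2.
Check against the point condition:
  u(0, 0) = 2  ⟹  B = 2  ✓
Hence u(x, y) = - x y + 2 \cos{\left(y \right)}.

Answer: u(x, y) = - x y + 2 \cos{\left(y \right)}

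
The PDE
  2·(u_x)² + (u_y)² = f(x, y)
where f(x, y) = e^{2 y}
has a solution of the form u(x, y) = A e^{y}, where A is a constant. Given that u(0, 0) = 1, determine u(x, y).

Substitute the ansatz u = A e^{y} into the left-hand side.
Derivatives of the ansatz:
  u_x = 0
  u_y = A e^{y}
Term by term:
  2·(u_x)² = 0
  (u_y)² = A^{2} e^{2 y}
So the left-hand side equals
  A^{2} e^{2 y}
This must equal f(x, y) = e^{2 y} identically.
Matching coefficients of the independent functions:
  [e^{2 y}]:  A^{2} = 1
These equations allow (A) = (-1) or (1).
Impose the point condition(s):
  u(0, 0) = 1  ⟹  A = 1
Only A = 1 satisfies everything.
Hence u(x, y) = e^{y}.

Answer: u(x, y) = e^{y}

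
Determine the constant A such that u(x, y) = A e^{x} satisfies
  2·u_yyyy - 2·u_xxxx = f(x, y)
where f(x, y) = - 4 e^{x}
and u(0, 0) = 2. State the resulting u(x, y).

Substitute the ansatz u = A e^{x} into the left-hand side.
Derivatives of the ansatz:
  u_yyyy = 0
  u_xxxx = A e^{x}
Term by term:
  2·u_yyyy = 0
  -2·u_xxxx = - 2 A e^{x}
So the left-hand side equals
  - 2 A e^{x}
This must equal f(x, y) = - 4 e^{x} identically.
Matching coefficients of the independent functions:
  [e^{x}]:  - 2 A = -4
Solving: A = 2.
Check against the point condition:
  u(0, 0) = 2  ⟹  A = 2  ✓
Hence u(x, y) = 2 e^{x}.

Answer: u(x, y) = 2 e^{x}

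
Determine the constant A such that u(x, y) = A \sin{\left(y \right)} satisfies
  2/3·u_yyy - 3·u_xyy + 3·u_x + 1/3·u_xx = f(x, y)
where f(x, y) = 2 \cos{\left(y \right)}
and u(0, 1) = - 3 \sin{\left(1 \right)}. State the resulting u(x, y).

Substitute the ansatz u = A \sin{\left(y \right)} into the left-hand side.
Derivatives of the ansatz:
  u_yyy = - A \cos{\left(y \right)}
  u_xyy = 0
  u_x = 0
  u_xx = 0
Term by term:
  2/3·u_yyy = - \frac{2 A \cos{\left(y \right)}}{3}
  -3·u_xyy = 0
  3·u_x = 0
  1/3·u_xx = 0
So the left-hand side equals
  - \frac{2 A \cos{\left(y \right)}}{3}
This must equal f(x, y) = 2 \cos{\left(y \right)} identically.
Matching coefficients of the independent functions:
  [\cos{\left(y \right)}]:  - \frac{2 A}{3} = 2
Solving: A = -3.
Check against the point condition:
  u(0, 1) = - 3 \sin{\left(1 \right)}  ⟹  A \sin{\left(1 \right)} = - 3 \sin{\left(1 \right)}  ✓
Hence u(x, y) = - 3 \sin{\left(y \right)}.

Answer: u(x, y) = - 3 \sin{\left(y \right)}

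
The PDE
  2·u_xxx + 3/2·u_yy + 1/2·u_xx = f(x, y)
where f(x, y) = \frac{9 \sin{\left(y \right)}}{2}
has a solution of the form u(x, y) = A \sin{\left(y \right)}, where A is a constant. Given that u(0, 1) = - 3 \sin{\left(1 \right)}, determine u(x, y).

Substitute the ansatz u = A \sin{\left(y \right)} into the left-hand side.
Derivatives of the ansatz:
  u_xxx = 0
  u_yy = - A \sin{\left(y \right)}
  u_xx = 0
Term by term:
  2·u_xxx = 0
  3/2·u_yy = - \frac{3 A \sin{\left(y \right)}}{2}
  1/2·u_xx = 0
So the left-hand side equals
  - \frac{3 A \sin{\left(y \right)}}{2}
This must equal f(x, y) = \frac{9 \sin{\left(y \right)}}{2} identically.
Matching coefficients of the independent functions:
  [\sin{\left(y \right)}]:  - \frac{3 A}{2} = \frac{9}{2}
Solving: A = -3.
Check against the point condition:
  u(0, 1) = - 3 \sin{\left(1 \right)}  ⟹  A \sin{\left(1 \right)} = - 3 \sin{\left(1 \right)}  ✓
Hence u(x, y) = - 3 \sin{\left(y \right)}.

Answer: u(x, y) = - 3 \sin{\left(y \right)}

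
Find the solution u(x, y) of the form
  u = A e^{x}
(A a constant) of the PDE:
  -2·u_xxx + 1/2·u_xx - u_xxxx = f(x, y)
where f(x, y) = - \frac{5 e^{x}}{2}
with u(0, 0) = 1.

Answer: u(x, y) = e^{x}

Derivation:
Substitute the ansatz u = A e^{x} into the left-hand side.
Derivatives of the ansatz:
  u_xxx = A e^{x}
  u_xx = A e^{x}
  u_xxxx = A e^{x}
Term by term:
  -2·u_xxx = - 2 A e^{x}
  1/2·u_xx = \frac{A e^{x}}{2}
  -u_xxxx = - A e^{x}
So the left-hand side equals
  - \frac{5 A e^{x}}{2}
This must equal f(x, y) = - \frac{5 e^{x}}{2} identically.
Matching coefficients of the independent functions:
  [e^{x}]:  - \frac{5 A}{2} = - \frac{5}{2}
Solving: A = 1.
Check against the point condition:
  u(0, 0) = 1  ⟹  A = 1  ✓
Hence u(x, y) = e^{x}.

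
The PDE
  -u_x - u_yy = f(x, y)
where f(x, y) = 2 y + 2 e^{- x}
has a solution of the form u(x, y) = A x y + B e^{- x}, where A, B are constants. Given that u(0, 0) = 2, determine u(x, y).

Substitute the ansatz u = A x y + B e^{- x} into the left-hand side.
Derivatives of the ansatz:
  u_x = A y - B e^{- x}
  u_yy = 0
Term by term:
  -u_x = - A y + B e^{- x}
  -u_yy = 0
So the left-hand side equals
  - A y + B e^{- x}
This must equal f(x, y) = 2 y + 2 e^{- x} identically.
Matching coefficients of the independent functions:
  [y]:  - A = 2
  [e^{- x}]:  B = 2
Solving: A = -2, B = 2.
Check against the point condition:
  u(0, 0) = 2  ⟹  B = 2  ✓
Hence u(x, y) = - 2 x y + 2 e^{- x}.

Answer: u(x, y) = - 2 x y + 2 e^{- x}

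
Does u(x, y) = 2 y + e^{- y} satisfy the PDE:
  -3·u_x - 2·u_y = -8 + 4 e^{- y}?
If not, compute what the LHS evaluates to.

Answer: No, the LHS evaluates to -4 + 2 e^{- y}

Derivation:
Evaluate each term of the left-hand side for u = 2 y + e^{- y}.
Derivatives:
  u_x = 0
  u_y = 2 - e^{- y}
Terms:
  -3·u_x = 0
  -2·u_y = -4 + 2 e^{- y}
Sum: LHS = -4 + 2 e^{- y}
Given right-hand side: -8 + 4 e^{- y}. Difference LHS − RHS = 4 - 2 e^{- y} ≠ 0, so u is not a solution.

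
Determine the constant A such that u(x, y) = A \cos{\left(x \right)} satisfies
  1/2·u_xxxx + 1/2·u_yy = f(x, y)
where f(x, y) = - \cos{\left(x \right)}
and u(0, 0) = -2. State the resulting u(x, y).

Substitute the ansatz u = A \cos{\left(x \right)} into the left-hand side.
Derivatives of the ansatz:
  u_xxxx = A \cos{\left(x \right)}
  u_yy = 0
Term by term:
  1/2·u_xxxx = \frac{A \cos{\left(x \right)}}{2}
  1/2·u_yy = 0
So the left-hand side equals
  \frac{A \cos{\left(x \right)}}{2}
This must equal f(x, y) = - \cos{\left(x \right)} identically.
Matching coefficients of the independent functions:
  [\cos{\left(x \right)}]:  \frac{A}{2} = -1
Solving: A = -2.
Check against the point condition:
  u(0, 0) = -2  ⟹  A = -2  ✓
Hence u(x, y) = - 2 \cos{\left(x \right)}.

Answer: u(x, y) = - 2 \cos{\left(x \right)}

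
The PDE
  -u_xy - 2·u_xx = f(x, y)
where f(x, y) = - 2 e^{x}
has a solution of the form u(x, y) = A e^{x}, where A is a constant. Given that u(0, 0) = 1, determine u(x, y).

Answer: u(x, y) = e^{x}

Derivation:
Substitute the ansatz u = A e^{x} into the left-hand side.
Derivatives of the ansatz:
  u_xy = 0
  u_xx = A e^{x}
Term by term:
  -u_xy = 0
  -2·u_xx = - 2 A e^{x}
So the left-hand side equals
  - 2 A e^{x}
This must equal f(x, y) = - 2 e^{x} identically.
Matching coefficients of the independent functions:
  [e^{x}]:  - 2 A = -2
Solving: A = 1.
Check against the point condition:
  u(0, 0) = 1  ⟹  A = 1  ✓
Hence u(x, y) = e^{x}.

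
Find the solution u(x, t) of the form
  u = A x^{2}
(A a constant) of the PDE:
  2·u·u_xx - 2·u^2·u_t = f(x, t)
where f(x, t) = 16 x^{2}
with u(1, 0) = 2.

Substitute the ansatz u = A x^{2} into the left-hand side.
Derivatives of the ansatz:
  u_xx = 2 A
  u_t = 0
Term by term:
  2·u·u_xx = 4 A^{2} x^{2}
  -2·u^2·u_t = 0
So the left-hand side equals
  4 A^{2} x^{2}
This must equal f(x, t) = 16 x^{2} identically.
Matching coefficients of the independent functions:
  [x^{2}]:  4 A^{2} = 16
These equations allow (A) = (-2) or (2).
Impose the point condition(s):
  u(1, 0) = 2  ⟹  A = 2
Only A = 2 satisfies everything.
Hence u(x, t) = 2 x^{2}.

Answer: u(x, t) = 2 x^{2}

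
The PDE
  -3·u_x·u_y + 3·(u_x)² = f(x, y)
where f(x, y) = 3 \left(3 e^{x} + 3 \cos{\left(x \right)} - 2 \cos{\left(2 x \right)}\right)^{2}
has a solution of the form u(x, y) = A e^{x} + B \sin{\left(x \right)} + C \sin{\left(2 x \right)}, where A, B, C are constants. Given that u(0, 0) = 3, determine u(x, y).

Substitute the ansatz u = A e^{x} + B \sin{\left(x \right)} + C \sin{\left(2 x \right)} into the left-hand side.
Derivatives of the ansatz:
  u_x = A e^{x} + B \cos{\left(x \right)} + 2 C \cos{\left(2 x \right)}
  u_y = 0
Term by term:
  -3·u_x·u_y = 0
  3·(u_x)² = 3 A^{2} e^{2 x} + 6 A B e^{x} \cos{\left(x \right)} + 12 A C e^{x} \cos{\left(2 x \right)} + 3 B^{2} \cos^{2}{\left(x \right)} + 12 B C \cos{\left(x \right)} \cos{\left(2 x \right)} + 12 C^{2} \cos^{2}{\left(2 x \right)}
So the left-hand side equals
  3 A^{2} e^{2 x} + 6 A B e^{x} \cos{\left(x \right)} + 12 A C e^{x} \cos{\left(2 x \right)} + 3 B^{2} \cos^{2}{\left(x \right)} + 12 B C \cos{\left(x \right)} \cos{\left(2 x \right)} + 12 C^{2} \cos^{2}{\left(2 x \right)}
This must equal f(x, y) identically; expanded, f = 27 e^{2 x} + 54 e^{x} \cos{\left(x \right)} - 36 e^{x} \cos{\left(2 x \right)} + 27 \cos^{2}{\left(x \right)} - 36 \cos{\left(x \right)} \cos{\left(2 x \right)} + 12 \cos^{2}{\left(2 x \right)}.
Matching coefficients of the independent functions:
  [e^{x} \cos{\left(x \right)}]:  6 A B = 54
  [e^{x} \cos{\left(2 x \right)}]:  12 A C = -36
  [\cos{\left(x \right)} \cos{\left(2 x \right)}]:  12 B C = -36
  [e^{2 x}]:  3 A^{2} = 27
  [\cos^{2}{\left(x \right)}]:  3 B^{2} = 27
  [\cos^{2}{\left(2 x \right)}]:  12 C^{2} = 12
These equations allow (A, B, C) = (-3, -3, 1) or (3, 3, -1).
Impose the point condition(s):
  u(0, 0) = 3  ⟹  A = 3
Only A = 3, B = 3, C = -1 satisfies everything.
Hence u(x, y) = 3 e^{x} + 3 \sin{\left(x \right)} - \sin{\left(2 x \right)}.

Answer: u(x, y) = 3 e^{x} + 3 \sin{\left(x \right)} - \sin{\left(2 x \right)}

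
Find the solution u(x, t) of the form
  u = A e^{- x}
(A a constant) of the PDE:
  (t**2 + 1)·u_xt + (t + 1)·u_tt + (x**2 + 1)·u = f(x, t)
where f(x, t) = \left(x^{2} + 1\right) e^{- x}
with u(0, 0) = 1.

Substitute the ansatz u = A e^{- x} into the left-hand side.
Derivatives of the ansatz:
  u_xt = 0
  u_tt = 0
Term by term:
  (t**2 + 1)·u_xt = 0
  (t + 1)·u_tt = 0
  (x**2 + 1)·u = A x^{2} e^{- x} + A e^{- x}
So the left-hand side equals
  A x^{2} e^{- x} + A e^{- x}
This must equal f(x, t) identically; expanded, f = x^{2} e^{- x} + e^{- x}.
Matching coefficients of the independent functions:
  [x^{2} e^{- x}, e^{- x}]:  A = 1
Solving: A = 1.
Check against the point condition:
  u(0, 0) = 1  ⟹  A = 1  ✓
Hence u(x, t) = e^{- x}.

Answer: u(x, t) = e^{- x}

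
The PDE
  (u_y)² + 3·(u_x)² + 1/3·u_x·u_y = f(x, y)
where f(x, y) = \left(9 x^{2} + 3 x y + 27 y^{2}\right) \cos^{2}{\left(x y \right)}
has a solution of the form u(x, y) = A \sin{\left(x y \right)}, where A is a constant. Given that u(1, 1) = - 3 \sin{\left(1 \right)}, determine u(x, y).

Substitute the ansatz u = A \sin{\left(x y \right)} into the left-hand side.
Derivatives of the ansatz:
  u_y = A x \cos{\left(x y \right)}
  u_x = A y \cos{\left(x y \right)}
Term by term:
  (u_y)² = A^{2} x^{2} \cos^{2}{\left(x y \right)}
  3·(u_x)² = 3 A^{2} y^{2} \cos^{2}{\left(x y \right)}
  1/3·u_x·u_y = \frac{A^{2} x y \cos^{2}{\left(x y \right)}}{3}
So the left-hand side equals
  A^{2} x^{2} \cos^{2}{\left(x y \right)} + \frac{A^{2} x y \cos^{2}{\left(x y \right)}}{3} + 3 A^{2} y^{2} \cos^{2}{\left(x y \right)}
This must equal f(x, y) identically; expanded, f = 9 x^{2} \cos^{2}{\left(x y \right)} + 3 x y \cos^{2}{\left(x y \right)} + 27 y^{2} \cos^{2}{\left(x y \right)}.
Matching coefficients of the independent functions:
  [x^{2} \cos^{2}{\left(x y \right)}]:  A^{2} = 9
  [y^{2} \cos^{2}{\left(x y \right)}]:  3 A^{2} = 27
  [x y \cos^{2}{\left(x y \right)}]:  \frac{A^{2}}{3} = 3
These equations allow (A) = (-3) or (3).
Impose the point condition(s):
  u(1, 1) = - 3 \sin{\left(1 \right)}  ⟹  A \sin{\left(1 \right)} = - 3 \sin{\left(1 \right)}
Only A = -3 satisfies everything.
Hence u(x, y) = - 3 \sin{\left(x y \right)}.

Answer: u(x, y) = - 3 \sin{\left(x y \right)}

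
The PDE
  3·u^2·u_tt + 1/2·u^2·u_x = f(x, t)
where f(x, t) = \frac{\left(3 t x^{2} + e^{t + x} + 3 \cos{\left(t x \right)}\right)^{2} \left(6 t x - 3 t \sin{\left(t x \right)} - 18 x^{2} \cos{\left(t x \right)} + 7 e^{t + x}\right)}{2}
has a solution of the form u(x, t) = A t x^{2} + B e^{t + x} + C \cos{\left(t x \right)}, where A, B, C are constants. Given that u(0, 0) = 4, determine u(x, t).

Substitute the ansatz u = A t x^{2} + B e^{t + x} + C \cos{\left(t x \right)} into the left-hand side.
Derivatives of the ansatz:
  u_tt = B e^{t} e^{x} - C x^{2} \cos{\left(t x \right)}
  u_x = 2 A t x + B e^{t} e^{x} - C t \sin{\left(t x \right)}
Term by term:
  3·u^2·u_tt = 3 A^{2} B t^{2} x^{4} e^{t} e^{x} - 3 A^{2} C t^{2} x^{6} \cos{\left(t x \right)} + 6 A B^{2} t x^{2} e^{2 t} e^{2 x} - 6 A B C t x^{4} e^{t} e^{x} \cos{\left(t x \right)} + 6 A B C t x^{2} e^{t} e^{x} \cos{\left(t x \right)} - 6 A C^{2} t x^{4} \cos^{2}{\left(t x \right)} + 3 B^{3} e^{3 t} e^{3 x} - 3 B^{2} C x^{2} e^{2 t} e^{2 x} \cos{\left(t x \right)} + 6 B^{2} C e^{2 t} e^{2 x} \cos{\left(t x \right)} - 6 B C^{2} x^{2} e^{t} e^{x} \cos^{2}{\left(t x \right)} + 3 B C^{2} e^{t} e^{x} \cos^{2}{\left(t x \right)} - 3 C^{3} x^{2} \cos^{3}{\left(t x \right)}
  1/2·u^2·u_x = A^{3} t^{3} x^{5} + \frac{A^{2} B t^{2} x^{4} e^{t} e^{x}}{2} + 2 A^{2} B t^{2} x^{3} e^{t} e^{x} - \frac{A^{2} C t^{3} x^{4} \sin{\left(t x \right)}}{2} + 2 A^{2} C t^{2} x^{3} \cos{\left(t x \right)} + A B^{2} t x^{2} e^{2 t} e^{2 x} + A B^{2} t x e^{2 t} e^{2 x} - A B C t^{2} x^{2} e^{t} e^{x} \sin{\left(t x \right)} + A B C t x^{2} e^{t} e^{x} \cos{\left(t x \right)} + 2 A B C t x e^{t} e^{x} \cos{\left(t x \right)} - A C^{2} t^{2} x^{2} \sin{\left(t x \right)} \cos{\left(t x \right)} + A C^{2} t x \cos^{2}{\left(t x \right)} + \frac{B^{3} e^{3 t} e^{3 x}}{2} - \frac{B^{2} C t e^{2 t} e^{2 x} \sin{\left(t x \right)}}{2} + B^{2} C e^{2 t} e^{2 x} \cos{\left(t x \right)} - B C^{2} t e^{t} e^{x} \sin{\left(t x \right)} \cos{\left(t x \right)} + \frac{B C^{2} e^{t} e^{x} \cos^{2}{\left(t x \right)}}{2} - \frac{C^{3} t \sin{\left(t x \right)} \cos^{2}{\left(t x \right)}}{2}
So the left-hand side equals
  A^{3} t^{3} x^{5} + \frac{7 A^{2} B t^{2} x^{4} e^{t} e^{x}}{2} + 2 A^{2} B t^{2} x^{3} e^{t} e^{x} - \frac{A^{2} C t^{3} x^{4} \sin{\left(t x \right)}}{2} - 3 A^{2} C t^{2} x^{6} \cos{\left(t x \right)} + 2 A^{2} C t^{2} x^{3} \cos{\left(t x \right)} + 7 A B^{2} t x^{2} e^{2 t} e^{2 x} + A B^{2} t x e^{2 t} e^{2 x} - A B C t^{2} x^{2} e^{t} e^{x} \sin{\left(t x \right)} - 6 A B C t x^{4} e^{t} e^{x} \cos{\left(t x \right)} + 7 A B C t x^{2} e^{t} e^{x} \cos{\left(t x \right)} + 2 A B C t x e^{t} e^{x} \cos{\left(t x \right)} - A C^{2} t^{2} x^{2} \sin{\left(t x \right)} \cos{\left(t x \right)} - 6 A C^{2} t x^{4} \cos^{2}{\left(t x \right)} + A C^{2} t x \cos^{2}{\left(t x \right)} + \frac{7 B^{3} e^{3 t} e^{3 x}}{2} - \frac{B^{2} C t e^{2 t} e^{2 x} \sin{\left(t x \right)}}{2} - 3 B^{2} C x^{2} e^{2 t} e^{2 x} \cos{\left(t x \right)} + 7 B^{2} C e^{2 t} e^{2 x} \cos{\left(t x \right)} - B C^{2} t e^{t} e^{x} \sin{\left(t x \right)} \cos{\left(t x \right)} - 6 B C^{2} x^{2} e^{t} e^{x} \cos^{2}{\left(t x \right)} + \frac{7 B C^{2} e^{t} e^{x} \cos^{2}{\left(t x \right)}}{2} - \frac{C^{3} t \sin{\left(t x \right)} \cos^{2}{\left(t x \right)}}{2} - 3 C^{3} x^{2} \cos^{3}{\left(t x \right)}
This must equal f(x, t) identically; expanded, f = 27 t^{3} x^{5} - \frac{27 t^{3} x^{4} \sin{\left(t x \right)}}{2} - 81 t^{2} x^{6} \cos{\left(t x \right)} + \frac{63 t^{2} x^{4} e^{t} e^{x}}{2} + 18 t^{2} x^{3} e^{t} e^{x} + 54 t^{2} x^{3} \cos{\left(t x \right)} - 9 t^{2} x^{2} e^{t} e^{x} \sin{\left(t x \right)} - 27 t^{2} x^{2} \sin{\left(t x \right)} \cos{\left(t x \right)} - 54 t x^{4} e^{t} e^{x} \cos{\left(t x \right)} - 162 t x^{4} \cos^{2}{\left(t x \right)} + 21 t x^{2} e^{2 t} e^{2 x} + 63 t x^{2} e^{t} e^{x} \cos{\left(t x \right)} + 3 t x e^{2 t} e^{2 x} + 18 t x e^{t} e^{x} \cos{\left(t x \right)} + 27 t x \cos^{2}{\left(t x \right)} - \frac{3 t e^{2 t} e^{2 x} \sin{\left(t x \right)}}{2} - 9 t e^{t} e^{x} \sin{\left(t x \right)} \cos{\left(t x \right)} - \frac{27 t \sin{\left(t x \right)} \cos^{2}{\left(t x \right)}}{2} - 9 x^{2} e^{2 t} e^{2 x} \cos{\left(t x \right)} - 54 x^{2} e^{t} e^{x} \cos^{2}{\left(t x \right)} - 81 x^{2} \cos^{3}{\left(t x \right)} + \frac{7 e^{3 t} e^{3 x}}{2} + 21 e^{2 t} e^{2 x} \cos{\left(t x \right)} + \frac{63 e^{t} e^{x} \cos^{2}{\left(t x \right)}}{2}.
Matching coefficients of the independent functions:
(each divided by its leading coefficient; functions giving the same equation are listed together)
  [t^{3} x^{5}]:  A^{3} - 27 = 0
  [x^{2} \cos^{3}{\left(t x \right)}, t \sin{\left(t x \right)} \cos^{2}{\left(t x \right)}]:  C^{3} - 27 = 0
  [e^{3 t} e^{3 x}]:  B^{3} - 1 = 0
  [t x \cos^{2}{\left(t x \right)}, t x^{4} \cos^{2}{\left(t x \right)}, t^{2} x^{2} \sin{\left(t x \right)} \cos{\left(t x \right)}]:  A C^{2} - 27 = 0
  [t^{2} x^{3} \cos{\left(t x \right)}, t^{2} x^{6} \cos{\left(t x \right)}, t^{3} x^{4} \sin{\left(t x \right)}]:  A^{2} C - 27 = 0
  [e^{t} e^{x} \cos^{2}{\left(t x \right)}, x^{2} e^{t} e^{x} \cos^{2}{\left(t x \right)}, t e^{t} e^{x} \sin{\left(t x \right)} \cos{\left(t x \right)}]:  B C^{2} - 9 = 0
  [e^{2 t} e^{2 x} \cos{\left(t x \right)}, t e^{2 t} e^{2 x} \sin{\left(t x \right)}, x^{2} e^{2 t} e^{2 x} \cos{\left(t x \right)}]:  B^{2} C - 3 = 0
  [t x e^{2 t} e^{2 x}, t x^{2} e^{2 t} e^{2 x}]:  A B^{2} - 3 = 0
  [t^{2} x^{3} e^{t} e^{x}, t^{2} x^{4} e^{t} e^{x}]:  A^{2} B - 9 = 0
  [t x e^{t} e^{x} \cos{\left(t x \right)}, t x^{2} e^{t} e^{x} \cos{\left(t x \right)}, t x^{4} e^{t} e^{x} \cos{\left(t x \right)}, …]:  A B C - 9 = 0
Solving: A = 3, B = 1, C = 3.
Check against the point condition:
  u(0, 0) = 4  ⟹  B + C = 4  ✓
Hence u(x, t) = 3 t x^{2} + e^{t + x} + 3 \cos{\left(t x \right)}.

Answer: u(x, t) = 3 t x^{2} + e^{t + x} + 3 \cos{\left(t x \right)}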